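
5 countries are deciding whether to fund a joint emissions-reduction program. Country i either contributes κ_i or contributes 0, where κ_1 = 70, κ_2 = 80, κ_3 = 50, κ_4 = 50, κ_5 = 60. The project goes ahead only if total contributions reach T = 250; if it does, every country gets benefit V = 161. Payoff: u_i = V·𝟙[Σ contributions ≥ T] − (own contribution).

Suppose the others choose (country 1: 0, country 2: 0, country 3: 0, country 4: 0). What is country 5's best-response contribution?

Others' total = 0. Even contributing 60 gives 60 < 250: no benefit either way.
Best response: 0.

0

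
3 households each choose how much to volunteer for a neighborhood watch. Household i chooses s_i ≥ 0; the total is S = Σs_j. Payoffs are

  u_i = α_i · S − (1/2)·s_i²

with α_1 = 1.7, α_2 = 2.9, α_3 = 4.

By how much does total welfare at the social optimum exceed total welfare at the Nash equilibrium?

Household i's FOC: ∂u_i/∂s_i = α_i − s_i = 0, so s_i* = α_i.
NE contributions = (1.7, 2.9, 4); S = 8.6.
W^NE = (Σα)·S − ½Σα_i² = 8.6² − ½·27.3 = 60.31.
Planner sets s_i = Σα_j = 8.6 for every i, so S^SO = 3·8.6 = 25.8.
W^SO = (Σα)·S^SO − ½·3·(Σα)² = (3/2)·8.6² = 110.94.
Deadweight loss = W^SO − W^NE = 50.63.

50.63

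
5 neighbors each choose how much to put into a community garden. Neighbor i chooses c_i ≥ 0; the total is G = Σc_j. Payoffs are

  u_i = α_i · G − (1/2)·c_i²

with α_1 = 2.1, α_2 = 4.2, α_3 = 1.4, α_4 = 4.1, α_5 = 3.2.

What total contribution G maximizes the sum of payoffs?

75

Planner FOC: ∂(Σu_j)/∂c_i = (Σα_j) − c_i = 0, so c_i^SO = Σα_j = 15 for every i; G^SO = 75.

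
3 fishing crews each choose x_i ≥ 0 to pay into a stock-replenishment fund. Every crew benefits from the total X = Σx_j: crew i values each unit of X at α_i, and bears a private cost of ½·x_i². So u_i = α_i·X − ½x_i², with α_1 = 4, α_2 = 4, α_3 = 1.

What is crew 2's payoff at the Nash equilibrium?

Crew i's FOC: ∂u_i/∂x_i = α_i − x_i = 0, so x_i* = α_i.
NE contributions = (4, 4, 1); X = 9.
u_2 = α_2·X − ½·(x_2)² = 4·9 − ½·4² = 28.

28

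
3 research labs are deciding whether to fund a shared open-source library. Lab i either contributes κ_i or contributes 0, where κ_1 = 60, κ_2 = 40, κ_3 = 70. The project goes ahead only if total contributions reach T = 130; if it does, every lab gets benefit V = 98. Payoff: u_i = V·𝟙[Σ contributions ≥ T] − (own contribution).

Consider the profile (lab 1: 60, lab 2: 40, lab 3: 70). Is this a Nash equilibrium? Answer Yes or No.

Total = 170 ≥ 130: provided.
Lab 1 (pledges 60, payoff 38): dropping to 0 → total 110, payoff 0. No gain.
Lab 2 (pledges 40, payoff 58): dropping to 0 → total 130, payoff 98. Profitable deviation.

No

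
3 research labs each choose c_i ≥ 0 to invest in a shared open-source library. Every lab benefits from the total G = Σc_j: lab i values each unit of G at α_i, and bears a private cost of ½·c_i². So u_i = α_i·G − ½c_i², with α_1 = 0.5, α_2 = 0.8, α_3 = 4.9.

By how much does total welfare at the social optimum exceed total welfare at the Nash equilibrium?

31.67

Lab i's FOC: ∂u_i/∂c_i = α_i − c_i = 0, so c_i* = α_i.
NE contributions = (0.5, 0.8, 4.9); G = 6.2.
W^NE = (Σα)·G − ½Σα_i² = 6.2² − ½·24.9 = 25.99.
Planner sets c_i = Σα_j = 6.2 for every i, so G^SO = 3·6.2 = 18.6.
W^SO = (Σα)·G^SO − ½·3·(Σα)² = (3/2)·6.2² = 57.66.
Deadweight loss = W^SO − W^NE = 31.67.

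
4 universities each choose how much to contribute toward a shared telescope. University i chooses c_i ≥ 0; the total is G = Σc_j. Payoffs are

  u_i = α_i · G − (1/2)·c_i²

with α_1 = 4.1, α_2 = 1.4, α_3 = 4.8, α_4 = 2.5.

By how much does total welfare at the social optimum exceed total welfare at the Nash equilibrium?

187.87

University i's FOC: ∂u_i/∂c_i = α_i − c_i = 0, so c_i* = α_i.
NE contributions = (4.1, 1.4, 4.8, 2.5); G = 12.8.
W^NE = (Σα)·G − ½Σα_i² = 12.8² − ½·48.06 = 139.81.
Planner sets c_i = Σα_j = 12.8 for every i, so G^SO = 4·12.8 = 51.2.
W^SO = (Σα)·G^SO − ½·4·(Σα)² = (4/2)·12.8² = 327.68.
Deadweight loss = W^SO − W^NE = 187.87.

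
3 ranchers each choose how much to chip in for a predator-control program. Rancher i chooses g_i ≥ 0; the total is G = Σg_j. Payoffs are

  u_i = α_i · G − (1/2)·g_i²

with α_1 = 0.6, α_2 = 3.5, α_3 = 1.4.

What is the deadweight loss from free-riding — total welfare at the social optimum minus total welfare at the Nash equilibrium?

22.41

Rancher i's FOC: ∂u_i/∂g_i = α_i − g_i = 0, so g_i* = α_i.
NE contributions = (0.6, 3.5, 1.4); G = 5.5.
W^NE = (Σα)·G − ½Σα_i² = 5.5² − ½·14.57 = 22.965.
Planner sets g_i = Σα_j = 5.5 for every i, so G^SO = 3·5.5 = 16.5.
W^SO = (Σα)·G^SO − ½·3·(Σα)² = (3/2)·5.5² = 45.375.
Deadweight loss = W^SO − W^NE = 22.41.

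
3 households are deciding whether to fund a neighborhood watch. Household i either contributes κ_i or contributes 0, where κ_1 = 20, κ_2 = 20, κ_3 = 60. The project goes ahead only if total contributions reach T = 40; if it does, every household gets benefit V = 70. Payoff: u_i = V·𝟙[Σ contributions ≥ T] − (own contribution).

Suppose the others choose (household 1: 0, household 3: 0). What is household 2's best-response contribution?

0

Others' total = 0. Even contributing 20 gives 20 < 40: no benefit either way.
Best response: 0.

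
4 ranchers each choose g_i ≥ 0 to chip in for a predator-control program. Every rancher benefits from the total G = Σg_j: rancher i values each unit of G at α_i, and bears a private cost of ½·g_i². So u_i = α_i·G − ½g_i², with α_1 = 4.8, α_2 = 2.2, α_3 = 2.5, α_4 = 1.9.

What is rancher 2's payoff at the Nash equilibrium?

22.66

Rancher i's FOC: ∂u_i/∂g_i = α_i − g_i = 0, so g_i* = α_i.
NE contributions = (4.8, 2.2, 2.5, 1.9); G = 11.4.
u_2 = α_2·G − ½·(g_2)² = 2.2·11.4 − ½·2.2² = 22.66.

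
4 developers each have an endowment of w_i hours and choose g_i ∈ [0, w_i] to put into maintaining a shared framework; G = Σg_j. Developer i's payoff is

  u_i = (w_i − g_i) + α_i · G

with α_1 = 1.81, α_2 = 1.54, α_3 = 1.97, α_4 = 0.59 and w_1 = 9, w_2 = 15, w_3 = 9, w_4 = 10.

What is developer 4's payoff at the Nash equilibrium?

∂u_i/∂g_i = α_i − 1, so developer i contributes w_i if α_i > 1, else 0.
α_i > 1 for i ∈ {1, 2, 3}; NE contributions (9, 15, 9, 0), G = 33.
u_4 = (10 − 0) + 0.59·33 = 29.47.

29.47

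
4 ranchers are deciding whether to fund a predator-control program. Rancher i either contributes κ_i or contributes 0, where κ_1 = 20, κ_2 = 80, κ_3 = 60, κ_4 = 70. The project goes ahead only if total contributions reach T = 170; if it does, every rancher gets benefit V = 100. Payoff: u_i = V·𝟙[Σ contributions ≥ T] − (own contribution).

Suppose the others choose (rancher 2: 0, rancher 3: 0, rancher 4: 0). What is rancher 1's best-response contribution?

Others' total = 0. Even contributing 20 gives 20 < 170: no benefit either way.
Best response: 0.

0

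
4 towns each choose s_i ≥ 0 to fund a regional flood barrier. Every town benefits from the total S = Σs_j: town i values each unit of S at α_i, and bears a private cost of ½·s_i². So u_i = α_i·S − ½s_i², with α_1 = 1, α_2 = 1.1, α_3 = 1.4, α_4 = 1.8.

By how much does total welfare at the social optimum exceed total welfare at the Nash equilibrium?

Town i's FOC: ∂u_i/∂s_i = α_i − s_i = 0, so s_i* = α_i.
NE contributions = (1, 1.1, 1.4, 1.8); S = 5.3.
W^NE = (Σα)·S − ½Σα_i² = 5.3² − ½·7.41 = 24.385.
Planner sets s_i = Σα_j = 5.3 for every i, so S^SO = 4·5.3 = 21.2.
W^SO = (Σα)·S^SO − ½·4·(Σα)² = (4/2)·5.3² = 56.18.
Deadweight loss = W^SO − W^NE = 31.795.

31.795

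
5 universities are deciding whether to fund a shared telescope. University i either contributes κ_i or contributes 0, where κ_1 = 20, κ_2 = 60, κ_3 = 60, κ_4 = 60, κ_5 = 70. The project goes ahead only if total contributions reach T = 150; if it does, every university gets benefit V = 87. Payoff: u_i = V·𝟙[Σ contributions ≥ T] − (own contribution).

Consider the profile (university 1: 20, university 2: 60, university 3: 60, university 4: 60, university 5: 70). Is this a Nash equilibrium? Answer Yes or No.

Total = 270 ≥ 150: provided.
University 1 (pledges 20, payoff 67): dropping to 0 → total 250, payoff 87. Profitable deviation.

No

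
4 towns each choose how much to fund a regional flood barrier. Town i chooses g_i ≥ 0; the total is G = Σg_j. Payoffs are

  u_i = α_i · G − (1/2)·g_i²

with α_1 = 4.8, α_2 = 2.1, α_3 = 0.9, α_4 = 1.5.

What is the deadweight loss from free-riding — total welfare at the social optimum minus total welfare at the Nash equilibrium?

101.745

Town i's FOC: ∂u_i/∂g_i = α_i − g_i = 0, so g_i* = α_i.
NE contributions = (4.8, 2.1, 0.9, 1.5); G = 9.3.
W^NE = (Σα)·G − ½Σα_i² = 9.3² − ½·30.51 = 71.235.
Planner sets g_i = Σα_j = 9.3 for every i, so G^SO = 4·9.3 = 37.2.
W^SO = (Σα)·G^SO − ½·4·(Σα)² = (4/2)·9.3² = 172.98.
Deadweight loss = W^SO − W^NE = 101.745.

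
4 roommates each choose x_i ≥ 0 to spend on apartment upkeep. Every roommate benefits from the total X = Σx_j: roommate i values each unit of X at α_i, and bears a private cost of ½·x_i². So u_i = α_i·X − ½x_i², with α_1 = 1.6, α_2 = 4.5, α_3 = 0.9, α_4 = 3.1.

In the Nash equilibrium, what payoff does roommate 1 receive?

Roommate i's FOC: ∂u_i/∂x_i = α_i − x_i = 0, so x_i* = α_i.
NE contributions = (1.6, 4.5, 0.9, 3.1); X = 10.1.
u_1 = α_1·X − ½·(x_1)² = 1.6·10.1 − ½·1.6² = 14.88.

14.88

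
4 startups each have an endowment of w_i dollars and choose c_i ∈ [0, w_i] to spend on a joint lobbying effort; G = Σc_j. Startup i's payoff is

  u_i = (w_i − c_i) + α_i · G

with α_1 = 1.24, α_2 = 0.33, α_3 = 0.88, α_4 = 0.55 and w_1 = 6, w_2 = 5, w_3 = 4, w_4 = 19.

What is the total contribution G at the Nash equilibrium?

∂u_i/∂c_i = α_i − 1, so startup i contributes w_i if α_i > 1, else 0.
α_i > 1 for i ∈ {1}; NE contributions (6, 0, 0, 0), G = 6.

6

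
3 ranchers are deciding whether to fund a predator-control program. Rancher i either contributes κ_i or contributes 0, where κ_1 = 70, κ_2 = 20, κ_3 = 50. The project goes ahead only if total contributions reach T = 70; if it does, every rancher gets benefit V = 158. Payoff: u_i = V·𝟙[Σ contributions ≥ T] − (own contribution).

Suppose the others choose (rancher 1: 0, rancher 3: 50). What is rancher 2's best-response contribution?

20

Others' total = 50. Contributing 20 brings total to 70 ≥ 70: gain V − κ_2 = 138.
Best response: 20.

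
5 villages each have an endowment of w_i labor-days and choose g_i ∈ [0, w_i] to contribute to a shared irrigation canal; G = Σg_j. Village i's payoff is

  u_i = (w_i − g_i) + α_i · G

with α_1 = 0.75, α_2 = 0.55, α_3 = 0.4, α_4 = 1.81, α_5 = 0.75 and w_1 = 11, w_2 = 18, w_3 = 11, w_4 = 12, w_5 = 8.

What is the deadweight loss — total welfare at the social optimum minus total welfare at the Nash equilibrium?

156.48

∂u_i/∂g_i = α_i − 1, so village i contributes w_i if α_i > 1, else 0.
α_i > 1 for i ∈ {4}; NE contributions (0, 0, 0, 12, 0), G = 12.
W^NE = Σw_i − G^NE + (Σα_i)·G^NE = 60 + 3.26·12 = 99.12.
Planner: ∂(Σu_j)/∂g_i = Σα_j − 1 = 3.26 > 0, so everyone contributes w_i; G^SO = 60, W^SO = 60 + 3.26·60 = 255.6.
Deadweight loss = 156.48.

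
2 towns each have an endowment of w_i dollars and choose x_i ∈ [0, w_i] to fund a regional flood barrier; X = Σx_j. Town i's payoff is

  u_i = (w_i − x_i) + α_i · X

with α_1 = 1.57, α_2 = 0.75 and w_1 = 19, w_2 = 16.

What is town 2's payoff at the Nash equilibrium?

30.25

∂u_i/∂x_i = α_i − 1, so town i contributes w_i if α_i > 1, else 0.
α_i > 1 for i ∈ {1}; NE contributions (19, 0), X = 19.
u_2 = (16 − 0) + 0.75·19 = 30.25.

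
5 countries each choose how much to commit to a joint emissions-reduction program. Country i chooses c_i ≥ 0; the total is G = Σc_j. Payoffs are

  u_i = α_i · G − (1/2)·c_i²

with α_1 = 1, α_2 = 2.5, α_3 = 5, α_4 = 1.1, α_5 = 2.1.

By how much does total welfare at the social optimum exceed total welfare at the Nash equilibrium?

224.27

Country i's FOC: ∂u_i/∂c_i = α_i − c_i = 0, so c_i* = α_i.
NE contributions = (1, 2.5, 5, 1.1, 2.1); G = 11.7.
W^NE = (Σα)·G − ½Σα_i² = 11.7² − ½·37.87 = 117.955.
Planner sets c_i = Σα_j = 11.7 for every i, so G^SO = 5·11.7 = 58.5.
W^SO = (Σα)·G^SO − ½·5·(Σα)² = (5/2)·11.7² = 342.225.
Deadweight loss = W^SO − W^NE = 224.27.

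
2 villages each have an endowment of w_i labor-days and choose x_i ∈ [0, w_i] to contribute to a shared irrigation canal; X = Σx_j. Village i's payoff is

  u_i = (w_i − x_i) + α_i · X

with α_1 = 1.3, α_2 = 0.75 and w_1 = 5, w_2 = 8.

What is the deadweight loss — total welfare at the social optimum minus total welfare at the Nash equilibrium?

8.4

∂u_i/∂x_i = α_i − 1, so village i contributes w_i if α_i > 1, else 0.
α_i > 1 for i ∈ {1}; NE contributions (5, 0), X = 5.
W^NE = Σw_i − X^NE + (Σα_i)·X^NE = 13 + 1.05·5 = 18.25.
Planner: ∂(Σu_j)/∂x_i = Σα_j − 1 = 1.05 > 0, so everyone contributes w_i; X^SO = 13, W^SO = 13 + 1.05·13 = 26.65.
Deadweight loss = 8.4.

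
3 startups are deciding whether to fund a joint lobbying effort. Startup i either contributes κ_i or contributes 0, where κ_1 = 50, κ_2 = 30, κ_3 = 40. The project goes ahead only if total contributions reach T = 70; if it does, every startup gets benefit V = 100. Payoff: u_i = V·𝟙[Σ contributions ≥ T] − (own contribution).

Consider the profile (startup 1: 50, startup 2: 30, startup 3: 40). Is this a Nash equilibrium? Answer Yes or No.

No

Total = 120 ≥ 70: provided.
Startup 1 (pledges 50, payoff 50): dropping to 0 → total 70, payoff 100. Profitable deviation.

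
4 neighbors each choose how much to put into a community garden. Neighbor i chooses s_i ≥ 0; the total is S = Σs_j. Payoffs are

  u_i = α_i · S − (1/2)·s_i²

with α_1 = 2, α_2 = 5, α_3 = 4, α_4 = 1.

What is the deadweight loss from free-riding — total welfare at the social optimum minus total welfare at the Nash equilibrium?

Neighbor i's FOC: ∂u_i/∂s_i = α_i − s_i = 0, so s_i* = α_i.
NE contributions = (2, 5, 4, 1); S = 12.
W^NE = (Σα)·S − ½Σα_i² = 12² − ½·46 = 121.
Planner sets s_i = Σα_j = 12 for every i, so S^SO = 4·12 = 48.
W^SO = (Σα)·S^SO − ½·4·(Σα)² = (4/2)·12² = 288.
Deadweight loss = W^SO − W^NE = 167.

167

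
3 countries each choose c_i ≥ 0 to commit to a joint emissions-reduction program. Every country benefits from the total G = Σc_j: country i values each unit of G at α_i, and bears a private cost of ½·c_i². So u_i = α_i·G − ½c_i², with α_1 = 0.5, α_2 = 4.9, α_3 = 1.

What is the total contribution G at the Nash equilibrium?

Country i's FOC: ∂u_i/∂c_i = α_i − c_i = 0, so c_i* = α_i.
NE contributions = (0.5, 4.9, 1); G = 6.4.

6.4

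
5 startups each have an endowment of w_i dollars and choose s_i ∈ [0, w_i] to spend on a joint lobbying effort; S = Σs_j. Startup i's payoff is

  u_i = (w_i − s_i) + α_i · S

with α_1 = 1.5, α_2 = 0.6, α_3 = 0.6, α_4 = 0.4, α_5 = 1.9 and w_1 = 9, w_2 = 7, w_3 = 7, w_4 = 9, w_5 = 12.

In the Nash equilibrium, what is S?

∂u_i/∂s_i = α_i − 1, so startup i contributes w_i if α_i > 1, else 0.
α_i > 1 for i ∈ {1, 5}; NE contributions (9, 0, 0, 0, 12), S = 21.

21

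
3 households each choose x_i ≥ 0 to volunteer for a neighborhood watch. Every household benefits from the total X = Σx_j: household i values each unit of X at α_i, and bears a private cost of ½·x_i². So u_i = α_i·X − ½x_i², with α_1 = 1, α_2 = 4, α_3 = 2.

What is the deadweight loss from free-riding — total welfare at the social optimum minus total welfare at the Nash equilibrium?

Household i's FOC: ∂u_i/∂x_i = α_i − x_i = 0, so x_i* = α_i.
NE contributions = (1, 4, 2); X = 7.
W^NE = (Σα)·X − ½Σα_i² = 7² − ½·21 = 38.5.
Planner sets x_i = Σα_j = 7 for every i, so X^SO = 3·7 = 21.
W^SO = (Σα)·X^SO − ½·3·(Σα)² = (3/2)·7² = 73.5.
Deadweight loss = W^SO − W^NE = 35.

35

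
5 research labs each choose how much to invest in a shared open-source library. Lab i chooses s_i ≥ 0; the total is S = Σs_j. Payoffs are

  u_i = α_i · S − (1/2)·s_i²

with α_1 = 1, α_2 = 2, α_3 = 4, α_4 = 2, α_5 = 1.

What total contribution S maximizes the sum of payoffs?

50

Planner FOC: ∂(Σu_j)/∂s_i = (Σα_j) − s_i = 0, so s_i^SO = Σα_j = 10 for every i; S^SO = 50.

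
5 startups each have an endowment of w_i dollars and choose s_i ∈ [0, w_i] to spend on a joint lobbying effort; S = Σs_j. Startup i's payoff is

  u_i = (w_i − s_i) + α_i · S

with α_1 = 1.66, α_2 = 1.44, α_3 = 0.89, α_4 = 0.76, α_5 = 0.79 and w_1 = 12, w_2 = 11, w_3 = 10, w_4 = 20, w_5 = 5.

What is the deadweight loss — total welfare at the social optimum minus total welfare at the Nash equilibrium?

158.9

∂u_i/∂s_i = α_i − 1, so startup i contributes w_i if α_i > 1, else 0.
α_i > 1 for i ∈ {1, 2}; NE contributions (12, 11, 0, 0, 0), S = 23.
W^NE = Σw_i − S^NE + (Σα_i)·S^NE = 58 + 4.54·23 = 162.42.
Planner: ∂(Σu_j)/∂s_i = Σα_j − 1 = 4.54 > 0, so everyone contributes w_i; S^SO = 58, W^SO = 58 + 4.54·58 = 321.32.
Deadweight loss = 158.9.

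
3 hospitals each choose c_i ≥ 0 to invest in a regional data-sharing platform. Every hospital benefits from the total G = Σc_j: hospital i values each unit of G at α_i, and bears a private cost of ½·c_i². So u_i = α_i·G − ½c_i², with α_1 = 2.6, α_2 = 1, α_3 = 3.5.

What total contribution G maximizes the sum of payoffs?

Planner FOC: ∂(Σu_j)/∂c_i = (Σα_j) − c_i = 0, so c_i^SO = Σα_j = 7.1 for every i; G^SO = 21.3.

21.3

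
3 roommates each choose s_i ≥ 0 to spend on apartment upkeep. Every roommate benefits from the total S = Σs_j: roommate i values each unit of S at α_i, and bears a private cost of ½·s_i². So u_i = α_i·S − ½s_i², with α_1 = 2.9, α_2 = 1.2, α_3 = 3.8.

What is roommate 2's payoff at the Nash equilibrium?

8.76

Roommate i's FOC: ∂u_i/∂s_i = α_i − s_i = 0, so s_i* = α_i.
NE contributions = (2.9, 1.2, 3.8); S = 7.9.
u_2 = α_2·S − ½·(s_2)² = 1.2·7.9 − ½·1.2² = 8.76.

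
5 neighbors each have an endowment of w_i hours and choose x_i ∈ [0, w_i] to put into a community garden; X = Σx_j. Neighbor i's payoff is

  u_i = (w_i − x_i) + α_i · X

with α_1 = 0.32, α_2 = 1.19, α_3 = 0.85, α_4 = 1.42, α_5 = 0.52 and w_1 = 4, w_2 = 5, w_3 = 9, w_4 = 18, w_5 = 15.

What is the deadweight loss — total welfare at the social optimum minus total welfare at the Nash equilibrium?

∂u_i/∂x_i = α_i − 1, so neighbor i contributes w_i if α_i > 1, else 0.
α_i > 1 for i ∈ {2, 4}; NE contributions (0, 5, 0, 18, 0), X = 23.
W^NE = Σw_i − X^NE + (Σα_i)·X^NE = 51 + 3.3·23 = 126.9.
Planner: ∂(Σu_j)/∂x_i = Σα_j − 1 = 3.3 > 0, so everyone contributes w_i; X^SO = 51, W^SO = 51 + 3.3·51 = 219.3.
Deadweight loss = 92.4.

92.4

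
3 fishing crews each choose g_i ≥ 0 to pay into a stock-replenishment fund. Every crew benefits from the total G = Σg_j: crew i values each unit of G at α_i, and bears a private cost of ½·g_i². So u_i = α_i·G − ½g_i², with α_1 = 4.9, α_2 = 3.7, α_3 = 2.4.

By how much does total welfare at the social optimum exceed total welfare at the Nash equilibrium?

82.23

Crew i's FOC: ∂u_i/∂g_i = α_i − g_i = 0, so g_i* = α_i.
NE contributions = (4.9, 3.7, 2.4); G = 11.
W^NE = (Σα)·G − ½Σα_i² = 11² − ½·43.46 = 99.27.
Planner sets g_i = Σα_j = 11 for every i, so G^SO = 3·11 = 33.
W^SO = (Σα)·G^SO − ½·3·(Σα)² = (3/2)·11² = 181.5.
Deadweight loss = W^SO − W^NE = 82.23.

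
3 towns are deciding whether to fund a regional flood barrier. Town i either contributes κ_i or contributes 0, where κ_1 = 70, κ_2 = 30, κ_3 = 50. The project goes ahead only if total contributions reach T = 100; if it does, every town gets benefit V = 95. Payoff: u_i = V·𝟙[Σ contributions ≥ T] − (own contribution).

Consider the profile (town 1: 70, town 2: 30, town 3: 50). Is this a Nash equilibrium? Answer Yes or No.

No

Total = 150 ≥ 100: provided.
Town 1 (pledges 70, payoff 25): dropping to 0 → total 80, payoff 0. No gain.
Town 2 (pledges 30, payoff 65): dropping to 0 → total 120, payoff 95. Profitable deviation.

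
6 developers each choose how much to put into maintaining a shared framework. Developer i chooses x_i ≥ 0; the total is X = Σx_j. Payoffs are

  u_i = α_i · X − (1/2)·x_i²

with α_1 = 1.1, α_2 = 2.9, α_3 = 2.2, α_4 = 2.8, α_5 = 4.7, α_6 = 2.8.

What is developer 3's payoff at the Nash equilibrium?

Developer i's FOC: ∂u_i/∂x_i = α_i − x_i = 0, so x_i* = α_i.
NE contributions = (1.1, 2.9, 2.2, 2.8, 4.7, 2.8); X = 16.5.
u_3 = α_3·X − ½·(x_3)² = 2.2·16.5 − ½·2.2² = 33.88.

33.88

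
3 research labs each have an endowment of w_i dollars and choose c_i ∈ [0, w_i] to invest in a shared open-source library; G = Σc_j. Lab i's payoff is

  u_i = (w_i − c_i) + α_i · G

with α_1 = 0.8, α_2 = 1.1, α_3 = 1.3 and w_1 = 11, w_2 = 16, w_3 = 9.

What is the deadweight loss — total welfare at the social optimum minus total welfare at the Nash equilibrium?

24.2

∂u_i/∂c_i = α_i − 1, so lab i contributes w_i if α_i > 1, else 0.
α_i > 1 for i ∈ {2, 3}; NE contributions (0, 16, 9), G = 25.
W^NE = Σw_i − G^NE + (Σα_i)·G^NE = 36 + 2.2·25 = 91.
Planner: ∂(Σu_j)/∂c_i = Σα_j − 1 = 2.2 > 0, so everyone contributes w_i; G^SO = 36, W^SO = 36 + 2.2·36 = 115.2.
Deadweight loss = 24.2.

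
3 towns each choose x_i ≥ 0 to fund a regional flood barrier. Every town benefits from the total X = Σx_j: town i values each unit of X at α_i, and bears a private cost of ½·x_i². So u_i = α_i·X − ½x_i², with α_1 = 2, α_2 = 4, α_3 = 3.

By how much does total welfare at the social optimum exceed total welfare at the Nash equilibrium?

55

Town i's FOC: ∂u_i/∂x_i = α_i − x_i = 0, so x_i* = α_i.
NE contributions = (2, 4, 3); X = 9.
W^NE = (Σα)·X − ½Σα_i² = 9² − ½·29 = 66.5.
Planner sets x_i = Σα_j = 9 for every i, so X^SO = 3·9 = 27.
W^SO = (Σα)·X^SO − ½·3·(Σα)² = (3/2)·9² = 121.5.
Deadweight loss = W^SO − W^NE = 55.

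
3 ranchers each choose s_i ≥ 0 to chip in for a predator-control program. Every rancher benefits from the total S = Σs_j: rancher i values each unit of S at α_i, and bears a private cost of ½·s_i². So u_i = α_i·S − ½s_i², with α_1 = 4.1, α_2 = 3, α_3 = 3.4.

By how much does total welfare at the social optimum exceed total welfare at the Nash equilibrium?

73.81

Rancher i's FOC: ∂u_i/∂s_i = α_i − s_i = 0, so s_i* = α_i.
NE contributions = (4.1, 3, 3.4); S = 10.5.
W^NE = (Σα)·S − ½Σα_i² = 10.5² − ½·37.37 = 91.565.
Planner sets s_i = Σα_j = 10.5 for every i, so S^SO = 3·10.5 = 31.5.
W^SO = (Σα)·S^SO − ½·3·(Σα)² = (3/2)·10.5² = 165.375.
Deadweight loss = W^SO − W^NE = 73.81.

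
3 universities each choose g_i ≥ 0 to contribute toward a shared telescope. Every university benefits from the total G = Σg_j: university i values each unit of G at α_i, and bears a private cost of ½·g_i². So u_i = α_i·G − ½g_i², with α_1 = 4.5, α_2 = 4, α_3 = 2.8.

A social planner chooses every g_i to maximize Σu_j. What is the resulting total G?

Planner FOC: ∂(Σu_j)/∂g_i = (Σα_j) − g_i = 0, so g_i^SO = Σα_j = 11.3 for every i; G^SO = 33.9.

33.9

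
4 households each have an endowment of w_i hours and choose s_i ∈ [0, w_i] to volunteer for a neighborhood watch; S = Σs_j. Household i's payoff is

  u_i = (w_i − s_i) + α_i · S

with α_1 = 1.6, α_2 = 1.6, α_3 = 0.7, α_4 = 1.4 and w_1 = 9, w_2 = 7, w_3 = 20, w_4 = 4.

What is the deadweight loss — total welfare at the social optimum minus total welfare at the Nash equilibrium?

86

∂u_i/∂s_i = α_i − 1, so household i contributes w_i if α_i > 1, else 0.
α_i > 1 for i ∈ {1, 2, 4}; NE contributions (9, 7, 0, 4), S = 20.
W^NE = Σw_i − S^NE + (Σα_i)·S^NE = 40 + 4.3·20 = 126.
Planner: ∂(Σu_j)/∂s_i = Σα_j − 1 = 4.3 > 0, so everyone contributes w_i; S^SO = 40, W^SO = 40 + 4.3·40 = 212.
Deadweight loss = 86.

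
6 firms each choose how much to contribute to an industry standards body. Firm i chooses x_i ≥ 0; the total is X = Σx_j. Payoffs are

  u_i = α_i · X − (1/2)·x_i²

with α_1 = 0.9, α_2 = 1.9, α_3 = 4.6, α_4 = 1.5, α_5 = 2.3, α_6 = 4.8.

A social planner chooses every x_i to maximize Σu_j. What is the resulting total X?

96

Planner FOC: ∂(Σu_j)/∂x_i = (Σα_j) − x_i = 0, so x_i^SO = Σα_j = 16 for every i; X^SO = 96.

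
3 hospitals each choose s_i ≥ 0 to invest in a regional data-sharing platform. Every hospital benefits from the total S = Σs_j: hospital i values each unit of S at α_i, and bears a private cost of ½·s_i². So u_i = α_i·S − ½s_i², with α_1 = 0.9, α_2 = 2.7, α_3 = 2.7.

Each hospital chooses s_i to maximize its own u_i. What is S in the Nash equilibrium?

6.3

Hospital i's FOC: ∂u_i/∂s_i = α_i − s_i = 0, so s_i* = α_i.
NE contributions = (0.9, 2.7, 2.7); S = 6.3.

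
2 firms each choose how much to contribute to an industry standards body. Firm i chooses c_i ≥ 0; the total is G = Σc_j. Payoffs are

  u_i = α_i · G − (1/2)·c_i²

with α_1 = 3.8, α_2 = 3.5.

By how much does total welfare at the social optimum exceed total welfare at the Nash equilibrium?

Firm i's FOC: ∂u_i/∂c_i = α_i − c_i = 0, so c_i* = α_i.
NE contributions = (3.8, 3.5); G = 7.3.
W^NE = (Σα)·G − ½Σα_i² = 7.3² − ½·26.69 = 39.945.
Planner sets c_i = Σα_j = 7.3 for every i, so G^SO = 2·7.3 = 14.6.
W^SO = (Σα)·G^SO − ½·2·(Σα)² = (2/2)·7.3² = 53.29.
Deadweight loss = W^SO − W^NE = 13.345.

13.345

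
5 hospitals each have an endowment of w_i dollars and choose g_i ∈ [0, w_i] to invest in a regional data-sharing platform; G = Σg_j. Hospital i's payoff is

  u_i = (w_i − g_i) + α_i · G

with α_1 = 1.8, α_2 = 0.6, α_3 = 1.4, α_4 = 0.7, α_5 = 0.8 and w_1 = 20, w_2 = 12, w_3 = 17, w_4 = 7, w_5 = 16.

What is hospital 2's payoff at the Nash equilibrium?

∂u_i/∂g_i = α_i − 1, so hospital i contributes w_i if α_i > 1, else 0.
α_i > 1 for i ∈ {1, 3}; NE contributions (20, 0, 17, 0, 0), G = 37.
u_2 = (12 − 0) + 0.6·37 = 34.2.

34.2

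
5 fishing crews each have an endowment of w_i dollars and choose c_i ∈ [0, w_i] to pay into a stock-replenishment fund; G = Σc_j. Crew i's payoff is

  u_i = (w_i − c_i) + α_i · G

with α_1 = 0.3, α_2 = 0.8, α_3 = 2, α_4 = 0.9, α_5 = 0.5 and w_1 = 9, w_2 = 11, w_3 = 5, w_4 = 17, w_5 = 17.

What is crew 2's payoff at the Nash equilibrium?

∂u_i/∂c_i = α_i − 1, so crew i contributes w_i if α_i > 1, else 0.
α_i > 1 for i ∈ {3}; NE contributions (0, 0, 5, 0, 0), G = 5.
u_2 = (11 − 0) + 0.8·5 = 15.

15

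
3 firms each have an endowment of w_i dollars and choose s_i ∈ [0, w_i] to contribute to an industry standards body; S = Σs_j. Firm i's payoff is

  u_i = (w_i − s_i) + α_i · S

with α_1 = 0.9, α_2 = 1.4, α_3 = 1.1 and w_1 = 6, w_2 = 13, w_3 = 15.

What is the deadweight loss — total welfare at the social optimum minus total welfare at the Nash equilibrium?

14.4

∂u_i/∂s_i = α_i − 1, so firm i contributes w_i if α_i > 1, else 0.
α_i > 1 for i ∈ {2, 3}; NE contributions (0, 13, 15), S = 28.
W^NE = Σw_i − S^NE + (Σα_i)·S^NE = 34 + 2.4·28 = 101.2.
Planner: ∂(Σu_j)/∂s_i = Σα_j − 1 = 2.4 > 0, so everyone contributes w_i; S^SO = 34, W^SO = 34 + 2.4·34 = 115.6.
Deadweight loss = 14.4.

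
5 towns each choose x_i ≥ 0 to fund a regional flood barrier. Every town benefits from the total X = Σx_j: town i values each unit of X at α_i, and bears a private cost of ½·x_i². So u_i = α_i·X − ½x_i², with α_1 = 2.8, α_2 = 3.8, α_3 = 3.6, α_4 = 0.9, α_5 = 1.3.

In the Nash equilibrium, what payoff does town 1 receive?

Town i's FOC: ∂u_i/∂x_i = α_i − x_i = 0, so x_i* = α_i.
NE contributions = (2.8, 3.8, 3.6, 0.9, 1.3); X = 12.4.
u_1 = α_1·X − ½·(x_1)² = 2.8·12.4 − ½·2.8² = 30.8.

30.8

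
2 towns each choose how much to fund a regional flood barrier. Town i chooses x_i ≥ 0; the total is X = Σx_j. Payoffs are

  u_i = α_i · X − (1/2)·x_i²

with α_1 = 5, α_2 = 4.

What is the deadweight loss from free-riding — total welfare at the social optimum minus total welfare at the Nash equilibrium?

20.5

Town i's FOC: ∂u_i/∂x_i = α_i − x_i = 0, so x_i* = α_i.
NE contributions = (5, 4); X = 9.
W^NE = (Σα)·X − ½Σα_i² = 9² − ½·41 = 60.5.
Planner sets x_i = Σα_j = 9 for every i, so X^SO = 2·9 = 18.
W^SO = (Σα)·X^SO − ½·2·(Σα)² = (2/2)·9² = 81.
Deadweight loss = W^SO − W^NE = 20.5.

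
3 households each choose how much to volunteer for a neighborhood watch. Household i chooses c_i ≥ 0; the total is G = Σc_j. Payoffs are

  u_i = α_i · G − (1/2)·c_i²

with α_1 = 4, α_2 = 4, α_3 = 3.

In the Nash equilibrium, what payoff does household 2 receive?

36

Household i's FOC: ∂u_i/∂c_i = α_i − c_i = 0, so c_i* = α_i.
NE contributions = (4, 4, 3); G = 11.
u_2 = α_2·G − ½·(c_2)² = 4·11 − ½·4² = 36.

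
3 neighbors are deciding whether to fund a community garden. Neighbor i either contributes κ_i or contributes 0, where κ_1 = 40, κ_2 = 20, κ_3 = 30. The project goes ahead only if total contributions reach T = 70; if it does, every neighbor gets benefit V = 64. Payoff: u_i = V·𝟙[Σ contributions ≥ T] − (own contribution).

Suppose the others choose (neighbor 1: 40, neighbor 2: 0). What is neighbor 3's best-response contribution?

30

Others' total = 40. Contributing 30 brings total to 70 ≥ 70: gain V − κ_3 = 34.
Best response: 30.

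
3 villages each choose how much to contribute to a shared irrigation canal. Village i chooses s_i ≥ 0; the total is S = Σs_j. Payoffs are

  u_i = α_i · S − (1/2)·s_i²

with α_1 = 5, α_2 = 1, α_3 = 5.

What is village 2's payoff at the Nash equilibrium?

10.5

Village i's FOC: ∂u_i/∂s_i = α_i − s_i = 0, so s_i* = α_i.
NE contributions = (5, 1, 5); S = 11.
u_2 = α_2·S − ½·(s_2)² = 1·11 − ½·1² = 10.5.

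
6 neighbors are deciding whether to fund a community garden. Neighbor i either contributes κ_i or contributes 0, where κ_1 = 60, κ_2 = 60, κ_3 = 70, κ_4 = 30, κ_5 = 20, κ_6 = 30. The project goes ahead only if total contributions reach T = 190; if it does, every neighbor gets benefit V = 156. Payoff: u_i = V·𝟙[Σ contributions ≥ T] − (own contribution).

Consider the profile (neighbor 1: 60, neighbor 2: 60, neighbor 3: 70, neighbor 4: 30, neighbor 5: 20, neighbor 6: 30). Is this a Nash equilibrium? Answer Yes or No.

Total = 270 ≥ 190: provided.
Neighbor 1 (pledges 60, payoff 96): dropping to 0 → total 210, payoff 156. Profitable deviation.

No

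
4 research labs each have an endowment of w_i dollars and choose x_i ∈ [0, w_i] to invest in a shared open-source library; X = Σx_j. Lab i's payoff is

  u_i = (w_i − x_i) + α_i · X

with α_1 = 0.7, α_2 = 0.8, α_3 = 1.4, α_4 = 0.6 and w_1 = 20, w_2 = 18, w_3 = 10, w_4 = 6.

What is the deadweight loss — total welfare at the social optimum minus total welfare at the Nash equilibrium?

∂u_i/∂x_i = α_i − 1, so lab i contributes w_i if α_i > 1, else 0.
α_i > 1 for i ∈ {3}; NE contributions (0, 0, 10, 0), X = 10.
W^NE = Σw_i − X^NE + (Σα_i)·X^NE = 54 + 2.5·10 = 79.
Planner: ∂(Σu_j)/∂x_i = Σα_j − 1 = 2.5 > 0, so everyone contributes w_i; X^SO = 54, W^SO = 54 + 2.5·54 = 189.
Deadweight loss = 110.

110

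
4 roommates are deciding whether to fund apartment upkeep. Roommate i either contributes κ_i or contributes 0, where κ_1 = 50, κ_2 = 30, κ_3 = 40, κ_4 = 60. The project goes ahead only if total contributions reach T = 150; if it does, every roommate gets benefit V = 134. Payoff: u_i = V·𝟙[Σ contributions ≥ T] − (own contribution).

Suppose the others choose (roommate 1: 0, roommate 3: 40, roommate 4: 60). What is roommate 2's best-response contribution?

0

Others' total = 100. Even contributing 30 gives 130 < 150: no benefit either way.
Best response: 0.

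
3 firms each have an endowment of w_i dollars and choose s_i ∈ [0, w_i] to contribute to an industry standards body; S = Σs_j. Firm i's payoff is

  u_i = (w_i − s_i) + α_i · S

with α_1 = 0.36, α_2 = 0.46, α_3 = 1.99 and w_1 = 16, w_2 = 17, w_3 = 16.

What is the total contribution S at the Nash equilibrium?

∂u_i/∂s_i = α_i − 1, so firm i contributes w_i if α_i > 1, else 0.
α_i > 1 for i ∈ {3}; NE contributions (0, 0, 16), S = 16.

16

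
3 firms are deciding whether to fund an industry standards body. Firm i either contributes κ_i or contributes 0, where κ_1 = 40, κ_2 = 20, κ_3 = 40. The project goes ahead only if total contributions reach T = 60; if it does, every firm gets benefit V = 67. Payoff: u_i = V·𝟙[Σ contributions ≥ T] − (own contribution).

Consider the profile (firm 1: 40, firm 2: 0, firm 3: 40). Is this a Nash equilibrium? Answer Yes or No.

Yes

Total = 80 ≥ 60: provided.
Firm 1 (pledges 40, payoff 27): dropping to 0 → total 40, payoff 0. No gain.
Firm 2 (pledges 0, payoff 67): pledging 20 → total 100, payoff 47. No gain.
Firm 3 (pledges 40, payoff 27): dropping to 0 → total 40, payoff 0. No gain.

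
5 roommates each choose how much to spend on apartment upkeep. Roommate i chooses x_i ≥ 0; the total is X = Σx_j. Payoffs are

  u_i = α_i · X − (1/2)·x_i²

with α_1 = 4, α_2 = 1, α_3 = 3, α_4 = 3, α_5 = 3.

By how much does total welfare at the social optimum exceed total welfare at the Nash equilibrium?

Roommate i's FOC: ∂u_i/∂x_i = α_i − x_i = 0, so x_i* = α_i.
NE contributions = (4, 1, 3, 3, 3); X = 14.
W^NE = (Σα)·X − ½Σα_i² = 14² − ½·44 = 174.
Planner sets x_i = Σα_j = 14 for every i, so X^SO = 5·14 = 70.
W^SO = (Σα)·X^SO − ½·5·(Σα)² = (5/2)·14² = 490.
Deadweight loss = W^SO − W^NE = 316.

316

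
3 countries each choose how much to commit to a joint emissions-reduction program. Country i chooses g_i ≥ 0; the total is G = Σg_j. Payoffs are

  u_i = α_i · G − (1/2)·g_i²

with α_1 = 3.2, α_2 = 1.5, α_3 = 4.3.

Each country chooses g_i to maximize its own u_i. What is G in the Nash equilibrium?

9

Country i's FOC: ∂u_i/∂g_i = α_i − g_i = 0, so g_i* = α_i.
NE contributions = (3.2, 1.5, 4.3); G = 9.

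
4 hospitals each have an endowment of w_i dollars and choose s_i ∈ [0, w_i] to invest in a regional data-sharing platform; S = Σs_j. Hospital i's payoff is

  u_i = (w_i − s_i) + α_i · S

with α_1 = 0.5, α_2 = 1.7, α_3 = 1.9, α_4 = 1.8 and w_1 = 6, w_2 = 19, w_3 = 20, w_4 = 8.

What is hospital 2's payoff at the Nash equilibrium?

∂u_i/∂s_i = α_i − 1, so hospital i contributes w_i if α_i > 1, else 0.
α_i > 1 for i ∈ {2, 3, 4}; NE contributions (0, 19, 20, 8), S = 47.
u_2 = (19 − 19) + 1.7·47 = 79.9.

79.9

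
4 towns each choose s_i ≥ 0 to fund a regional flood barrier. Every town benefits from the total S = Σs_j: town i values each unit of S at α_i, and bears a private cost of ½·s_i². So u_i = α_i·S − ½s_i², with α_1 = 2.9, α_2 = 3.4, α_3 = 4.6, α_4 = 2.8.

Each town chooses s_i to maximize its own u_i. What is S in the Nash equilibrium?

13.7

Town i's FOC: ∂u_i/∂s_i = α_i − s_i = 0, so s_i* = α_i.
NE contributions = (2.9, 3.4, 4.6, 2.8); S = 13.7.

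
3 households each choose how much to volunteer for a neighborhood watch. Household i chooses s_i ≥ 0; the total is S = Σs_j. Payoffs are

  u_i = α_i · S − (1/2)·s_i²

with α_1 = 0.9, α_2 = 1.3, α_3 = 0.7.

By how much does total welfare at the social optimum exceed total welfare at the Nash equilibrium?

Household i's FOC: ∂u_i/∂s_i = α_i − s_i = 0, so s_i* = α_i.
NE contributions = (0.9, 1.3, 0.7); S = 2.9.
W^NE = (Σα)·S − ½Σα_i² = 2.9² − ½·2.99 = 6.915.
Planner sets s_i = Σα_j = 2.9 for every i, so S^SO = 3·2.9 = 8.7.
W^SO = (Σα)·S^SO − ½·3·(Σα)² = (3/2)·2.9² = 12.615.
Deadweight loss = W^SO − W^NE = 5.7.

5.7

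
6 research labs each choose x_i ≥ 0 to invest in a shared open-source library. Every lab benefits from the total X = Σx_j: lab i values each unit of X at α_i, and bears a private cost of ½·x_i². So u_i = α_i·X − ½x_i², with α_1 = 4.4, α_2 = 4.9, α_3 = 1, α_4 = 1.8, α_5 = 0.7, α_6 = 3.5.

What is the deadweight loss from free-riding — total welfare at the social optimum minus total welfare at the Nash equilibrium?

Lab i's FOC: ∂u_i/∂x_i = α_i − x_i = 0, so x_i* = α_i.
NE contributions = (4.4, 4.9, 1, 1.8, 0.7, 3.5); X = 16.3.
W^NE = (Σα)·X − ½Σα_i² = 16.3² − ½·60.35 = 235.515.
Planner sets x_i = Σα_j = 16.3 for every i, so X^SO = 6·16.3 = 97.8.
W^SO = (Σα)·X^SO − ½·6·(Σα)² = (6/2)·16.3² = 797.07.
Deadweight loss = W^SO − W^NE = 561.555.

561.555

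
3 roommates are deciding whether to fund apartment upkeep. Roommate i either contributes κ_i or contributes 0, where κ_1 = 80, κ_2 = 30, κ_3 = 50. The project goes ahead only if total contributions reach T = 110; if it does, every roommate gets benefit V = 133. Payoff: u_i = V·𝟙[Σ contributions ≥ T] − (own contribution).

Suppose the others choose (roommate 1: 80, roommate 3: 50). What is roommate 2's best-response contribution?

0

Others' total = 130 ≥ 110; contributing adds cost 30 for no extra benefit.
Best response: 0.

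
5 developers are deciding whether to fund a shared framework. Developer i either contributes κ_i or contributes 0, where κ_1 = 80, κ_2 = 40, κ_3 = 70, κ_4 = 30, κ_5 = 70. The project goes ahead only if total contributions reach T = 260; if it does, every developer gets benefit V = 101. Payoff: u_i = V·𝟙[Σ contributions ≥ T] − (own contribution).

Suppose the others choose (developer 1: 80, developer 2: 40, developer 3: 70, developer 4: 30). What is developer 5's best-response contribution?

Others' total = 220. Contributing 70 brings total to 290 ≥ 260: gain V − κ_5 = 31.
Best response: 70.

70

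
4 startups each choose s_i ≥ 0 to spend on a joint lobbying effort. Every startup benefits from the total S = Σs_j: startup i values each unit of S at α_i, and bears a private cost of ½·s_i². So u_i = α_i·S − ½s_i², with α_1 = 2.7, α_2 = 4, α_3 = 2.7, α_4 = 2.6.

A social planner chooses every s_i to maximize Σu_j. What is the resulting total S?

Planner FOC: ∂(Σu_j)/∂s_i = (Σα_j) − s_i = 0, so s_i^SO = Σα_j = 12 for every i; S^SO = 48.

48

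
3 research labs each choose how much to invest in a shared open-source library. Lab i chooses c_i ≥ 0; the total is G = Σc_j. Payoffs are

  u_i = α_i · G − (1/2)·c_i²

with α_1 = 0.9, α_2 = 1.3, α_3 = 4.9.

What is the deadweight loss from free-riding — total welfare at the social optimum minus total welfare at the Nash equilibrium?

Lab i's FOC: ∂u_i/∂c_i = α_i − c_i = 0, so c_i* = α_i.
NE contributions = (0.9, 1.3, 4.9); G = 7.1.
W^NE = (Σα)·G − ½Σα_i² = 7.1² − ½·26.51 = 37.155.
Planner sets c_i = Σα_j = 7.1 for every i, so G^SO = 3·7.1 = 21.3.
W^SO = (Σα)·G^SO − ½·3·(Σα)² = (3/2)·7.1² = 75.615.
Deadweight loss = W^SO − W^NE = 38.46.

38.46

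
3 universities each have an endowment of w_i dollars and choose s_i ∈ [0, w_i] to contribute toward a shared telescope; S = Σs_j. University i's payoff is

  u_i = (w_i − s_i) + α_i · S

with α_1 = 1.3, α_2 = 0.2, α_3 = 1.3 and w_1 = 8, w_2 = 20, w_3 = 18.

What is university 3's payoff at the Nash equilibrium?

∂u_i/∂s_i = α_i − 1, so university i contributes w_i if α_i > 1, else 0.
α_i > 1 for i ∈ {1, 3}; NE contributions (8, 0, 18), S = 26.
u_3 = (18 − 18) + 1.3·26 = 33.8.

33.8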